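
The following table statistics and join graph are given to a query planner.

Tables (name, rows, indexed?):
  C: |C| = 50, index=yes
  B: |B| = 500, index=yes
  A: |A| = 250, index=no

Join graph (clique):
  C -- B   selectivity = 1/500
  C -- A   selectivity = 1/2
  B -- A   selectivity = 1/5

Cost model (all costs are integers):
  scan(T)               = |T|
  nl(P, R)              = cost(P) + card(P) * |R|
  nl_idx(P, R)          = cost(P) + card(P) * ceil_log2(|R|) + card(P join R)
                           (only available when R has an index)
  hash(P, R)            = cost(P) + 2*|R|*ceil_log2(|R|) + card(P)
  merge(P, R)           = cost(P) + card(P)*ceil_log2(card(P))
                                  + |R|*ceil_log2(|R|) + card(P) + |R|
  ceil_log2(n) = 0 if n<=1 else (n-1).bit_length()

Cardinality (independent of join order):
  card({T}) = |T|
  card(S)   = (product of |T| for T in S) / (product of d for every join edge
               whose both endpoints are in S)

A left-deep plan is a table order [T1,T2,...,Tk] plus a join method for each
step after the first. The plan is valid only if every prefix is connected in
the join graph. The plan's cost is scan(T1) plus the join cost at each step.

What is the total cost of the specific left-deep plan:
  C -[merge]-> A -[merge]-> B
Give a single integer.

95150

step 1: scan C: cost=50, card=50
step 2: join A via merge
    card(P join A) = 50*250/(2) = 6250
    cost = 50 + 50*6 + 250*8 + 50 + 250 = 2650
step 3: join B via merge
    card(P join B) = 6250*500/(500*5) = 1250
    cost = 2650 + 6250*13 + 500*9 + 6250 + 500 = 95150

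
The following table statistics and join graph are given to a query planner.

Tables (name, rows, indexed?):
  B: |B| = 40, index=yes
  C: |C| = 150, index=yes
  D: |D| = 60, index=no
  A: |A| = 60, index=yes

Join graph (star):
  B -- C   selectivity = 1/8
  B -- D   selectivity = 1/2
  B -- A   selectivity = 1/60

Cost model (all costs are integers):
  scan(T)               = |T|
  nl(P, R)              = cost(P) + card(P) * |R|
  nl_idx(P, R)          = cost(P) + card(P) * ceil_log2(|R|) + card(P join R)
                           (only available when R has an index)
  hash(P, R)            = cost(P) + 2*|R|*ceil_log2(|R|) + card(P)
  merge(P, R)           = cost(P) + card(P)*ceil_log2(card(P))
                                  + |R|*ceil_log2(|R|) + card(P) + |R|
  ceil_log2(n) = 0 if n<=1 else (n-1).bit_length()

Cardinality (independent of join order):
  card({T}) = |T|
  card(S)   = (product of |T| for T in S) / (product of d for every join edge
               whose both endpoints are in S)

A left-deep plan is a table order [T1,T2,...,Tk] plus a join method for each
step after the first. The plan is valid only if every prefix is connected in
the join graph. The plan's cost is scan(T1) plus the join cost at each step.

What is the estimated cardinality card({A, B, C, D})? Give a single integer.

22500

Tables in S: A(60), B(40), C(150), D(60)
Edges inside S: B-C(d=8), B-D(d=2), B-A(d=60)
numerator = 60 * 40 * 150 * 60 = 21600000
denominator = 8 * 2 * 60 = 960
card(S) = 21600000 / 960 = 22500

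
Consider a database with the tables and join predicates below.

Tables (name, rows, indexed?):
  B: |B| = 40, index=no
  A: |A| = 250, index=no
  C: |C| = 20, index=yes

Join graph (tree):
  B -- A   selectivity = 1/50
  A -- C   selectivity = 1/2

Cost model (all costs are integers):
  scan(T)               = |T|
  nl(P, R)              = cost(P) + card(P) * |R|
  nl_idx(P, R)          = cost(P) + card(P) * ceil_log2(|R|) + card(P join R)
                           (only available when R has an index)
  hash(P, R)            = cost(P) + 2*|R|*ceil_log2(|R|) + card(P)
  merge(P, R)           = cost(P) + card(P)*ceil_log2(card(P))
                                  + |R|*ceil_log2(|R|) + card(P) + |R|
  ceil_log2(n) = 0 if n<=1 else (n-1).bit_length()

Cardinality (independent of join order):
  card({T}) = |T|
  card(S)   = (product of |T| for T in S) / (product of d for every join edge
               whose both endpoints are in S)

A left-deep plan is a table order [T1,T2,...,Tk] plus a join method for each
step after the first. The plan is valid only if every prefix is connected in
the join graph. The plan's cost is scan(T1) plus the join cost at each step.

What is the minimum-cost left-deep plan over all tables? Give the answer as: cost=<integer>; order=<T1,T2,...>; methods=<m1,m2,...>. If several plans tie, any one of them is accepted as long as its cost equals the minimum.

Selinger DP (subsets sized 1..n):
  {B}: scan cost=40, card=40
  {A}: scan cost=250, card=250
  {C}: scan cost=20, card=20
  {AB}: card=200; try (B,hash)→980, (A,merge)→2570, (B,merge)→2780, (A,hash)→4080, (A,nl)→10040, (B,nl)→10250; best=980 via (B,hash)
  {AC}: card=2500; try (C,hash)→700, (A,merge)→2390, (C,merge)→2620, (C,nl_idx)→4000, (A,hash)→4040, (A,nl)→5020 …(+1); best=700 via (C,hash)
  {ABC}: card=2000; try (C,hash)→1380, (C,merge)→2900, (B,hash)→3680, (C,nl_idx)→3980, (C,nl)→4980, (B,merge)→33480 …(+1); best=1380 via (C,hash)

cost=1380; order=A,B,C; methods=hash,hash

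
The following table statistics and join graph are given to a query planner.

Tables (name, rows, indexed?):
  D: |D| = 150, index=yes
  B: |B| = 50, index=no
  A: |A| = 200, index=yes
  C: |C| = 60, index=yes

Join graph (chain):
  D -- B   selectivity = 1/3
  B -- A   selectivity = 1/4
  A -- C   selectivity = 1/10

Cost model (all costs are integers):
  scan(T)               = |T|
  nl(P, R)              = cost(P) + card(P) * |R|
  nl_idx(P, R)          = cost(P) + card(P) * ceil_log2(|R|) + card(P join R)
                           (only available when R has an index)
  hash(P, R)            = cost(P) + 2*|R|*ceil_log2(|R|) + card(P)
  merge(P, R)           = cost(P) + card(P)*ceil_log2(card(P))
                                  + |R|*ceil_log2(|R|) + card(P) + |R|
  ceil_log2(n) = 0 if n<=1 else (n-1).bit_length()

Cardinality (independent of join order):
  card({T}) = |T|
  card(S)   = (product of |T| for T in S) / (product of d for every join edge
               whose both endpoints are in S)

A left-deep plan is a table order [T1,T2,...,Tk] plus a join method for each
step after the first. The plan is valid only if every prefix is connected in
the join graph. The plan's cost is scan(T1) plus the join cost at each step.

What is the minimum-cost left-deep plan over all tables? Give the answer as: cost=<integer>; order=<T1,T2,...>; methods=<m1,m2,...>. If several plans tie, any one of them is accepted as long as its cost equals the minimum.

cost=20320; order=A,C,B,D; methods=hash,hash,hash

Selinger DP (subsets sized 1..n):
  {D}: scan cost=150, card=150
  {B}: scan cost=50, card=50
  {A}: scan cost=200, card=200
  {C}: scan cost=60, card=60
  {BD}: card=2500; try (B,hash)→900, (D,merge)→1750, (B,merge)→1850, (D,hash)→2500, (D,nl_idx)→2950, (D,nl)→7550 …(+1); best=900 via (B,hash)
  {AB}: card=2500; try (B,hash)→1000, (A,merge)→2200, (B,merge)→2350, (A,nl_idx)→2950, (A,hash)→3300, (A,nl)→10050 …(+1); best=1000 via (B,hash)
  {AC}: card=1200; try (C,hash)→1120, (A,nl_idx)→1740, (A,merge)→2280, (C,merge)→2420, (C,nl_idx)→2600, (A,hash)→3320 …(+2); best=1120 via (C,hash)
  {ABD}: card=125000; try (D,hash)→5900, (A,hash)→6600, (D,merge)→34850, (A,merge)→35200, (A,nl_idx)→145900, (D,nl_idx)→146000 …(+2); best=5900 via (D,hash)
  {ABC}: card=15000; try (B,hash)→2920, (C,hash)→4220, (B,merge)→15870, (C,nl_idx)→31000, (C,merge)→33920, (B,nl)→61120 …(+1); best=2920 via (B,hash)
  {ABCD}: card=750000; try (D,hash)→20320, (C,hash)→131620, (D,merge)→229270, (D,nl_idx)→872920, (C,nl_idx)→1505900, (D,nl)→2252920 …(+2); best=20320 via (D,hash)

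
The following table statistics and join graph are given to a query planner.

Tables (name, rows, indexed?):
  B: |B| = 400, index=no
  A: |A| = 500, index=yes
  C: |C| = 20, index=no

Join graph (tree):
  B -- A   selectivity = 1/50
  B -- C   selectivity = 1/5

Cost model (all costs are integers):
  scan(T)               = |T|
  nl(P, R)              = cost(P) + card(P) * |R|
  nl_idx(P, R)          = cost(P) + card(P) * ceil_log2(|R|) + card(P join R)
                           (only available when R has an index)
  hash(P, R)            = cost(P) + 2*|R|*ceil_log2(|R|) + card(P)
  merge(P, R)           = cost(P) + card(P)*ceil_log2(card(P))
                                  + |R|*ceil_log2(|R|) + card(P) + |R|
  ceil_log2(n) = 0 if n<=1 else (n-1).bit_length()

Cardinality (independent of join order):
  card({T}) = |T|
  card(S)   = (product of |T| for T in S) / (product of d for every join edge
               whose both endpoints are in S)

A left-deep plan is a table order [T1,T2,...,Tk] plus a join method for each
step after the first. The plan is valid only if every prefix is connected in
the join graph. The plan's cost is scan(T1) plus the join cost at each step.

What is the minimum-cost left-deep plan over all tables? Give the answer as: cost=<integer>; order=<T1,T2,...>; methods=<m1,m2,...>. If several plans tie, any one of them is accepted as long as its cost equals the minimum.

Selinger DP (subsets sized 1..n):
  {B}: scan cost=400, card=400
  {A}: scan cost=500, card=500
  {C}: scan cost=20, card=20
  {AB}: card=4000; try (A,nl_idx)→8000, (B,hash)→8200, (A,merge)→9400, (B,merge)→9500, (A,hash)→9800, (A,nl)→200400 …(+1); best=8000 via (A,nl_idx)
  {BC}: card=1600; try (C,hash)→1000, (B,merge)→4140, (C,merge)→4520, (B,hash)→7240, (B,nl)→8020, (C,nl)→8400; best=1000 via (C,hash)
  {ABC}: card=16000; try (A,hash)→11600, (C,hash)→12200, (A,merge)→25200, (A,nl_idx)→31400, (C,merge)→60120, (C,nl)→88000 …(+1); best=11600 via (A,hash)

cost=11600; order=B,C,A; methods=hash,hash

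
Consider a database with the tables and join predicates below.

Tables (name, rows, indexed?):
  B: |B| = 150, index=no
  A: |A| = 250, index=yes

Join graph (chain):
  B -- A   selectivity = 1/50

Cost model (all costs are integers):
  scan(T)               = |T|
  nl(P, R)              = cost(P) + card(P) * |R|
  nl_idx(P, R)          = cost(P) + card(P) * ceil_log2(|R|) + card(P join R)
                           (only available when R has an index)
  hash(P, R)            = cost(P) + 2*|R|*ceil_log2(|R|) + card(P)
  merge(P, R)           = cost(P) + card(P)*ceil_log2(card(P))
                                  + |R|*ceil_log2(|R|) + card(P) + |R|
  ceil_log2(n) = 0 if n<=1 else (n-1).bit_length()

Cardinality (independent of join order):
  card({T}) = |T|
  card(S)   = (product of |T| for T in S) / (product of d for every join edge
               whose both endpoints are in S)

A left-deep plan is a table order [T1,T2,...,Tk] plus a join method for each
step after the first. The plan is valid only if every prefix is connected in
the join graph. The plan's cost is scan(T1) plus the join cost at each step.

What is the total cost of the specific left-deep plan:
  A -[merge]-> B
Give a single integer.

3850

step 1: scan A: cost=250, card=250
step 2: join B via merge
    card(P join B) = 250*150/(50) = 750
    cost = 250 + 250*8 + 150*8 + 250 + 150 = 3850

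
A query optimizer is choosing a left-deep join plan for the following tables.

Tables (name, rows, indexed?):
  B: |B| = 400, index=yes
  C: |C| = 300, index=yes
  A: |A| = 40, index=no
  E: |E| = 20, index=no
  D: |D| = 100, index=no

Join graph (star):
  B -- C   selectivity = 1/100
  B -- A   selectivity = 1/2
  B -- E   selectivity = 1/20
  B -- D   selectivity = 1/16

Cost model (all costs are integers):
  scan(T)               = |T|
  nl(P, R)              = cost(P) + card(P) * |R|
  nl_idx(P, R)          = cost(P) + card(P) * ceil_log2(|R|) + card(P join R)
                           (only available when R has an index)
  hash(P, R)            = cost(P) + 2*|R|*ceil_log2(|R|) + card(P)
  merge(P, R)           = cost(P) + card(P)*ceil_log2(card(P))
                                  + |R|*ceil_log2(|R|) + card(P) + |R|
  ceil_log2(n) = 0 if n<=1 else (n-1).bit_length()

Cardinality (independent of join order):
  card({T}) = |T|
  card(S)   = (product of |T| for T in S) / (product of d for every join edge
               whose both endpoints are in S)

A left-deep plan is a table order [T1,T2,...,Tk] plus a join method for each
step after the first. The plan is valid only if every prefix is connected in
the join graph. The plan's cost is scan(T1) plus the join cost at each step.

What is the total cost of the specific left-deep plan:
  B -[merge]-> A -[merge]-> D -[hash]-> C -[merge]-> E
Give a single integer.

3023000

step 1: scan B: cost=400, card=400
step 2: join A via merge
    card(P join A) = 400*40/(2) = 8000
    cost = 400 + 400*9 + 40*6 + 400 + 40 = 4680
step 3: join D via merge
    card(P join D) = 8000*100/(16) = 50000
    cost = 4680 + 8000*13 + 100*7 + 8000 + 100 = 117480
step 4: join C via hash
    card(P join C) = 50000*300/(100) = 150000
    cost = 117480 + 2*300*9 + 50000 = 172880
step 5: join E via merge
    card(P join E) = 150000*20/(20) = 150000
    cost = 172880 + 150000*18 + 20*5 + 150000 + 20 = 3023000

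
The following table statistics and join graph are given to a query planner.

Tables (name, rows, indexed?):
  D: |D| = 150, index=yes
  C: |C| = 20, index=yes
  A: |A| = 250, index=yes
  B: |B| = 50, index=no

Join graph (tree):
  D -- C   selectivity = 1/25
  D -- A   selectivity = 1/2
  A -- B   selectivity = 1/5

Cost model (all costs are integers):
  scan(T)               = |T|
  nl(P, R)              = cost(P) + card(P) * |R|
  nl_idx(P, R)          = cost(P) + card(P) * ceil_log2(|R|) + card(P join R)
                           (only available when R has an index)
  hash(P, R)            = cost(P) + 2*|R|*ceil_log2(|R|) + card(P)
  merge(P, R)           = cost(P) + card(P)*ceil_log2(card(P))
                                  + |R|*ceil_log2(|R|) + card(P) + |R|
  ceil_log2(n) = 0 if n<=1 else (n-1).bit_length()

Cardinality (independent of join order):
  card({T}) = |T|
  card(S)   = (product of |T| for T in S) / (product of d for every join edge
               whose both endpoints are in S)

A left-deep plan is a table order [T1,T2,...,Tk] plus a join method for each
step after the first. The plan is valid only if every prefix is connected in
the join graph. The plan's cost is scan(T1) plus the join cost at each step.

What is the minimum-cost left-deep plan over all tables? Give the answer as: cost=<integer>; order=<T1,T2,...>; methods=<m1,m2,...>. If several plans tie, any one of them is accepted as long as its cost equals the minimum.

cost=19110; order=C,D,A,B; methods=nl_idx,merge,hash

Selinger DP (subsets sized 1..n):
  {D}: scan cost=150, card=150
  {C}: scan cost=20, card=20
  {A}: scan cost=250, card=250
  {B}: scan cost=50, card=50
  {CD}: card=120; try (D,nl_idx)→300, (C,hash)→500, (C,nl_idx)→1020, (D,merge)→1490, (C,merge)→1620, (D,hash)→2440 …(+2); best=300 via (D,nl_idx)
  {AD}: card=18750; try (D,hash)→2900, (A,merge)→3750, (D,merge)→3850, (A,hash)→4300, (A,nl_idx)→20100, (D,nl_idx)→21000 …(+2); best=2900 via (D,hash)
  {AB}: card=2500; try (B,hash)→1100, (A,merge)→2650, (B,merge)→2850, (A,nl_idx)→2950, (A,hash)→4100, (A,nl)→12550 …(+1); best=1100 via (B,hash)
  {ACD}: card=15000; try (A,merge)→3510, (A,hash)→4420, (A,nl_idx)→16260, (C,hash)→21850, (A,nl)→30300, (C,nl_idx)→111650 …(+2); best=3510 via (A,merge)
  {ABD}: card=187500; try (D,hash)→6000, (B,hash)→22250, (D,merge)→34950, (D,nl_idx)→208600, (B,merge)→303250, (D,nl)→376100 …(+1); best=6000 via (D,hash)
  {ABCD}: card=150000; try (B,hash)→19110, (C,hash)→193700, (B,merge)→228860, (B,nl)→753510, (C,nl_idx)→1093500, (C,merge)→3568620 …(+1); best=19110 via (B,hash)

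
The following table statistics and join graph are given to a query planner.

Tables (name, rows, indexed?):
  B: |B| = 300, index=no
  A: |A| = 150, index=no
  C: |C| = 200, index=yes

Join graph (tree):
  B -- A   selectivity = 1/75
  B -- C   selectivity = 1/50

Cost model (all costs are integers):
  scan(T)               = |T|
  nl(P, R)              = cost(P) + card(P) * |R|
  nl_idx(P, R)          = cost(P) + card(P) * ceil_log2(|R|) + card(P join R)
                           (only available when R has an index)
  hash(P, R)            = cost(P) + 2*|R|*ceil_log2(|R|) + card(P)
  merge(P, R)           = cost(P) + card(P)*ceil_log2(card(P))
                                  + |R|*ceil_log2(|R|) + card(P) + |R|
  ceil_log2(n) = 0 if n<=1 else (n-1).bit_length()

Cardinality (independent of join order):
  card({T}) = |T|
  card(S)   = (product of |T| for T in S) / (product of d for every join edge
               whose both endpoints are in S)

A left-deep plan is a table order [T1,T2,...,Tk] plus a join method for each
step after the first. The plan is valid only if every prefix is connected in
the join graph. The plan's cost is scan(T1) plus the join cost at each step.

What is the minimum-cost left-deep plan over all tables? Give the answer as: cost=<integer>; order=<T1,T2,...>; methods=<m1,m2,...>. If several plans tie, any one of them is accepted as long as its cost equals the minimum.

cost=6800; order=B,A,C; methods=hash,hash

Selinger DP (subsets sized 1..n):
  {B}: scan cost=300, card=300
  {A}: scan cost=150, card=150
  {C}: scan cost=200, card=200
  {AB}: card=600; try (A,hash)→3000, (B,merge)→4500, (A,merge)→4650, (B,hash)→5700, (B,nl)→45150, (A,nl)→45300; best=3000 via (A,hash)
  {BC}: card=1200; try (C,hash)→3800, (C,nl_idx)→3900, (B,merge)→5000, (C,merge)→5100, (B,hash)→5800, (B,nl)→60200 …(+1); best=3800 via (C,hash)
  {ABC}: card=2400; try (C,hash)→6800, (A,hash)→7400, (C,nl_idx)→10200, (C,merge)→11400, (A,merge)→19550, (C,nl)→123000 …(+1); best=6800 via (C,hash)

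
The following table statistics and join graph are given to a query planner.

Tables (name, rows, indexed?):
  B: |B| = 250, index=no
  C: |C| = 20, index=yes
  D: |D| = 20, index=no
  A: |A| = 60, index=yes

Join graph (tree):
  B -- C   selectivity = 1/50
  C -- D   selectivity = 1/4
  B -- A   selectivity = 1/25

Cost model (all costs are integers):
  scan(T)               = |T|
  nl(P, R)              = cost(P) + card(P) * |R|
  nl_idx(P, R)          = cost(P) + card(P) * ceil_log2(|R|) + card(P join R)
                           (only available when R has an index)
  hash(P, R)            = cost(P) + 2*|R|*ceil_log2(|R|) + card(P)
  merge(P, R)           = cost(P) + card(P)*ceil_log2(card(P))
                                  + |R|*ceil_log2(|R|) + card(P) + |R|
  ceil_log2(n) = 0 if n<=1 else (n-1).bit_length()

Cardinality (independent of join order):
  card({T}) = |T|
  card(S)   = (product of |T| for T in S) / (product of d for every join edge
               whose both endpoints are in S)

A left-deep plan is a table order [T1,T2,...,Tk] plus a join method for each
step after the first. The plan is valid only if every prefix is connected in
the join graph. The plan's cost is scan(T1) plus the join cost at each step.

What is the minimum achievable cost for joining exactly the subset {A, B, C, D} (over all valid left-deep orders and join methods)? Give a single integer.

1960

Selinger DP over subsets of {A,B,C,D}:
  {B}: scan cost=250, card=250
  {C}: scan cost=20, card=20
  {D}: scan cost=20, card=20
  {A}: scan cost=60, card=60
  {BC}: card=100; try (C,hash)→700, (C,nl_idx)→1600, (B,merge)→2390, (C,merge)→2620, (B,hash)→4040, (B,nl)→5020 …(+1); best=700 via (C,hash)
  {AB}: card=600; try (A,hash)→1220, (A,nl_idx)→2350, (B,merge)→2730, (A,merge)→2920, (B,hash)→4120, (B,nl)→15060 …(+1); best=1220 via (A,hash)
  {CD}: card=100; try (C,nl_idx)→220, (D,hash)→240, (C,hash)→240, (D,merge)→260, (C,merge)→260, (D,nl)→420 …(+1); best=220 via (C,nl_idx)
  {BCD}: card=500; try (D,hash)→1000, (D,merge)→1620, (D,nl)→2700, (B,merge)→3270, (B,hash)→4320, (B,nl)→25220; best=1000 via (D,hash)
  {ABC}: card=240; try (A,hash)→1520, (A,nl_idx)→1540, (A,merge)→1920, (C,hash)→2020, (C,nl_idx)→4460, (A,nl)→6700 …(+2); best=1520 via (A,hash)
  {ABCD}: card=1200; try (D,hash)→1960, (A,hash)→2220, (D,merge)→3800, (A,nl_idx)→5200, (D,nl)→6320, (A,merge)→6420 …(+1); best=1960 via (D,hash)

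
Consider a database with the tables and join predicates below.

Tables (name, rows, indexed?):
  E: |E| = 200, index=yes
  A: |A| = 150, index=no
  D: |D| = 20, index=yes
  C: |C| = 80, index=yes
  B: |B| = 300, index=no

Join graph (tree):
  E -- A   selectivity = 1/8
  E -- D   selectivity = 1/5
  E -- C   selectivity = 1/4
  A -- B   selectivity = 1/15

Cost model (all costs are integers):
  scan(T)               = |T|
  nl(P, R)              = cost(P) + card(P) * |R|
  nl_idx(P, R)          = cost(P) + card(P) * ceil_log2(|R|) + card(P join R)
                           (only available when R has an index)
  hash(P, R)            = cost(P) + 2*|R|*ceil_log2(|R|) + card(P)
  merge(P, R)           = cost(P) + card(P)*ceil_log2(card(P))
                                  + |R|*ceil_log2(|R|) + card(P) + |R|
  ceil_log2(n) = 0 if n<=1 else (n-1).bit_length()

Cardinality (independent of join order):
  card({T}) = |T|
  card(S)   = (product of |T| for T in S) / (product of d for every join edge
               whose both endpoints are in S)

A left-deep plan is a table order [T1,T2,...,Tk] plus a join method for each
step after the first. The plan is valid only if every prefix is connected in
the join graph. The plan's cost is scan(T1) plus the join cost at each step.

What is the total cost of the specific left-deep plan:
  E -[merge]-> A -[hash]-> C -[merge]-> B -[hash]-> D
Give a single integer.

step 1: scan E: cost=200, card=200
step 2: join A via merge
    card(P join A) = 200*150/(8) = 3750
    cost = 200 + 200*8 + 150*8 + 200 + 150 = 3350
step 3: join C via hash
    card(P join C) = 3750*80/(4) = 75000
    cost = 3350 + 2*80*7 + 3750 = 8220
step 4: join B via merge
    card(P join B) = 75000*300/(15) = 1500000
    cost = 8220 + 75000*17 + 300*9 + 75000 + 300 = 1361220
step 5: join D via hash
    card(P join D) = 1500000*20/(5) = 6000000
    cost = 1361220 + 2*20*5 + 1500000 = 2861420

2861420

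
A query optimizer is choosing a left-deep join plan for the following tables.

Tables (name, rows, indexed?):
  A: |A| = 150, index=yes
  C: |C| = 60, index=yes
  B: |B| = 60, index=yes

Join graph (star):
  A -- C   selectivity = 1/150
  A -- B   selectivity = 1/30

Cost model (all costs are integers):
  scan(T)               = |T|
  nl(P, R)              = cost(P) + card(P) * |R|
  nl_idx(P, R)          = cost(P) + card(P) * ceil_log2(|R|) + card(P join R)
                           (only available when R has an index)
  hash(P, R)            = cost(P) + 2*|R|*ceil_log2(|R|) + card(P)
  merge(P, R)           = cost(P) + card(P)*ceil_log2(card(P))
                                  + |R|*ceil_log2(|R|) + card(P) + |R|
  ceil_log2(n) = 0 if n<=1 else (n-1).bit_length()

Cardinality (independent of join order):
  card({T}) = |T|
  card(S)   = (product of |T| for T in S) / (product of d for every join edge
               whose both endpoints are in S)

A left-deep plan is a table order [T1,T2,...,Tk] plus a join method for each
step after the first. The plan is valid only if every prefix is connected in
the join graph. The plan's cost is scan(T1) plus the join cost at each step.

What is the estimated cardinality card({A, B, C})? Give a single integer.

Tables in S: A(150), B(60), C(60)
Edges inside S: A-C(d=150), A-B(d=30)
numerator = 150 * 60 * 60 = 540000
denominator = 150 * 30 = 4500
card(S) = 540000 / 4500 = 120

120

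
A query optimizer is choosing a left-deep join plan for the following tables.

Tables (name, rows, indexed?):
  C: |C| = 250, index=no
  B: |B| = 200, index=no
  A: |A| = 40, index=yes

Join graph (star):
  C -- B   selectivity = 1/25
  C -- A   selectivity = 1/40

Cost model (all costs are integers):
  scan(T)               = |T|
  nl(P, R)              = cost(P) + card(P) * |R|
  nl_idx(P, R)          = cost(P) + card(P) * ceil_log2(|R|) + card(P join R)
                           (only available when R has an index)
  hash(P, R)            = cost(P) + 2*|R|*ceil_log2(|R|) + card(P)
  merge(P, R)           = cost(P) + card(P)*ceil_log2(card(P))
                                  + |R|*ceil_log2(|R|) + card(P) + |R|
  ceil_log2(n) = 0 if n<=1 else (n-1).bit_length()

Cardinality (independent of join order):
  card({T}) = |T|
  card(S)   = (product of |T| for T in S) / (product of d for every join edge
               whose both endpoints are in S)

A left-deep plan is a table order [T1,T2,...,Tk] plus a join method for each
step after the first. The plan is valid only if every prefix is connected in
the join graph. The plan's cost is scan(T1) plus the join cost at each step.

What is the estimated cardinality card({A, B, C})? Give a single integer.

Tables in S: A(40), B(200), C(250)
Edges inside S: C-B(d=25), C-A(d=40)
numerator = 40 * 200 * 250 = 2000000
denominator = 25 * 40 = 1000
card(S) = 2000000 / 1000 = 2000

2000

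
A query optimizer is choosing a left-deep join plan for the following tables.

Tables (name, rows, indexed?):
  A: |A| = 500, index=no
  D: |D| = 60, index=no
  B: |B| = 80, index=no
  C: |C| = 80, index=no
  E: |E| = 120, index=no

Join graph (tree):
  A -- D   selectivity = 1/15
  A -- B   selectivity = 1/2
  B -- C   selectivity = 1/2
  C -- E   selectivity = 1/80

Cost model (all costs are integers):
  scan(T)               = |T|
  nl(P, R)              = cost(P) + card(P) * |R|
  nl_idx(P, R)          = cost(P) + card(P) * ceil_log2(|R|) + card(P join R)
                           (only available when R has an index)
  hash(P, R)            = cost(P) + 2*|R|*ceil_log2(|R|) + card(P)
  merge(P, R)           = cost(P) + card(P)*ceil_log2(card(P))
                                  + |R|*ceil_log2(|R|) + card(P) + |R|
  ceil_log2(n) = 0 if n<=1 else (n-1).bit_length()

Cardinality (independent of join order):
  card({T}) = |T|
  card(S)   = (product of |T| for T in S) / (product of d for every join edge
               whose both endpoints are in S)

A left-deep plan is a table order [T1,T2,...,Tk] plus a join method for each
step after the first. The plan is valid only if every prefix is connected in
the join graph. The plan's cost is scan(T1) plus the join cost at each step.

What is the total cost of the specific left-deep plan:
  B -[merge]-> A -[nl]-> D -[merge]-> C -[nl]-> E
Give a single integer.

step 1: scan B: cost=80, card=80
step 2: join A via merge
    card(P join A) = 80*500/(2) = 20000
    cost = 80 + 80*7 + 500*9 + 80 + 500 = 5720
step 3: join D via nl
    card(P join D) = 20000*60/(15) = 80000
    cost = 5720 + 20000*60 = 1205720
step 4: join C via merge
    card(P join C) = 80000*80/(2) = 3200000
    cost = 1205720 + 80000*17 + 80*7 + 80000 + 80 = 2646360
step 5: join E via nl
    card(P join E) = 3200000*120/(80) = 4800000
    cost = 2646360 + 3200000*120 = 386646360

386646360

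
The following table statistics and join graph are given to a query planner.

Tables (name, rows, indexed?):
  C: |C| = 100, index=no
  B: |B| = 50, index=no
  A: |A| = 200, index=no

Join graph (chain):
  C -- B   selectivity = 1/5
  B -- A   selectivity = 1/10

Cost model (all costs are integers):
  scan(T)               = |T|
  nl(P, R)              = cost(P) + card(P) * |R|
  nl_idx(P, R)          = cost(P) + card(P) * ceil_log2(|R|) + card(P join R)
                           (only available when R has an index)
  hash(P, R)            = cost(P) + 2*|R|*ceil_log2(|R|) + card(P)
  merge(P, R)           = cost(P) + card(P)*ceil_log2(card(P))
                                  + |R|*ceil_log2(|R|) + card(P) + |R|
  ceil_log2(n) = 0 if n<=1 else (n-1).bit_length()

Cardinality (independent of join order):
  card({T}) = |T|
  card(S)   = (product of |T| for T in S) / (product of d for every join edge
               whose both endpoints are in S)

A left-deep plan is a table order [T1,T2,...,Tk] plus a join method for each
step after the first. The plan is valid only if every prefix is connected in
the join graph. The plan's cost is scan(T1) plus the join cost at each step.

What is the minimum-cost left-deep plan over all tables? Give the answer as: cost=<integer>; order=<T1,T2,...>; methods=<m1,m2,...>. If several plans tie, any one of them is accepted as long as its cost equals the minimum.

Selinger DP (subsets sized 1..n):
  {C}: scan cost=100, card=100
  {B}: scan cost=50, card=50
  {A}: scan cost=200, card=200
  {BC}: card=1000; try (B,hash)→800, (C,merge)→1200, (B,merge)→1250, (C,hash)→1500, (C,nl)→5050, (B,nl)→5100; best=800 via (B,hash)
  {AB}: card=1000; try (B,hash)→1000, (A,merge)→2200, (B,merge)→2350, (A,hash)→3300, (A,nl)→10050, (B,nl)→10200; best=1000 via (B,hash)
  {ABC}: card=20000; try (C,hash)→3400, (A,hash)→5000, (C,merge)→12800, (A,merge)→13600, (C,nl)→101000, (A,nl)→200800; best=3400 via (C,hash)

cost=3400; order=A,B,C; methods=hash,hash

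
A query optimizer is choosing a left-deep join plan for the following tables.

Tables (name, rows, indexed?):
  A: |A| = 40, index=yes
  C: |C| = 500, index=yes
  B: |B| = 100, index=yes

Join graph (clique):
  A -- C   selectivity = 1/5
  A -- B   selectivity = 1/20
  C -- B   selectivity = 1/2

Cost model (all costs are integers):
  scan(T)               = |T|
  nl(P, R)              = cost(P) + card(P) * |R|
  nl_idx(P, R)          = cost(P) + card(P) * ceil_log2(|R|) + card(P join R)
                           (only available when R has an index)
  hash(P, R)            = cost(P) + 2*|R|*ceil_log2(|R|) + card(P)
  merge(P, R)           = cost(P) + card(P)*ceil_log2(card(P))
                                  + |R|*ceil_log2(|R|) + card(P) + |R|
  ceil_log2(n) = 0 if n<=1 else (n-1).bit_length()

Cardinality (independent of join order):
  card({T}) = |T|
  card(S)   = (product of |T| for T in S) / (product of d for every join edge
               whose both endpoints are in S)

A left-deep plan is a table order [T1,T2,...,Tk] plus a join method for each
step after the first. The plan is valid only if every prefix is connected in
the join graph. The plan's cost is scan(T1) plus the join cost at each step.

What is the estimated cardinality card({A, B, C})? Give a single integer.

10000

Tables in S: A(40), B(100), C(500)
Edges inside S: A-C(d=5), A-B(d=20), C-B(d=2)
numerator = 40 * 100 * 500 = 2000000
denominator = 5 * 20 * 2 = 200
card(S) = 2000000 / 200 = 10000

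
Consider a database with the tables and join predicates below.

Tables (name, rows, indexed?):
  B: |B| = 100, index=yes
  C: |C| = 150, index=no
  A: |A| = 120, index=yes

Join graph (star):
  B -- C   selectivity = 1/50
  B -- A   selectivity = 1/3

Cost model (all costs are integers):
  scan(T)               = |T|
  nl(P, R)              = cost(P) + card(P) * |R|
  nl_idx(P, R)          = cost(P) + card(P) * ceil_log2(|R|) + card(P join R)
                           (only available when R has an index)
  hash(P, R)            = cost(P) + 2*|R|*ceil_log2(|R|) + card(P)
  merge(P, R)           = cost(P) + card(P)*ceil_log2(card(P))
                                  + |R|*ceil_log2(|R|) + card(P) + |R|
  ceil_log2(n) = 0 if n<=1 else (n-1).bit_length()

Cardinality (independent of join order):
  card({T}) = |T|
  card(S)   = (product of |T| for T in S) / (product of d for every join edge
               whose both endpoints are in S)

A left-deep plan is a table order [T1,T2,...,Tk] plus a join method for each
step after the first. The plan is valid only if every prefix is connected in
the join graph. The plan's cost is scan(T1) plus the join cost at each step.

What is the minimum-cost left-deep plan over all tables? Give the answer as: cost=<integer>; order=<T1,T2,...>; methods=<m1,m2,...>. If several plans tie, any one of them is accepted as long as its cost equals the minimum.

cost=3480; order=C,B,A; methods=nl_idx,hash

Selinger DP (subsets sized 1..n):
  {B}: scan cost=100, card=100
  {C}: scan cost=150, card=150
  {A}: scan cost=120, card=120
  {BC}: card=300; try (B,nl_idx)→1500, (B,hash)→1700, (C,merge)→2250, (B,merge)→2300, (C,hash)→2600, (C,nl)→15100 …(+1); best=1500 via (B,nl_idx)
  {AB}: card=4000; try (B,hash)→1640, (A,merge)→1860, (B,merge)→1880, (A,hash)→1880, (A,nl_idx)→4800, (B,nl_idx)→4960 …(+2); best=1640 via (B,hash)
  {ABC}: card=12000; try (A,hash)→3480, (A,merge)→5460, (C,hash)→8040, (A,nl_idx)→15600, (A,nl)→37500, (C,merge)→54990 …(+1); best=3480 via (A,hash)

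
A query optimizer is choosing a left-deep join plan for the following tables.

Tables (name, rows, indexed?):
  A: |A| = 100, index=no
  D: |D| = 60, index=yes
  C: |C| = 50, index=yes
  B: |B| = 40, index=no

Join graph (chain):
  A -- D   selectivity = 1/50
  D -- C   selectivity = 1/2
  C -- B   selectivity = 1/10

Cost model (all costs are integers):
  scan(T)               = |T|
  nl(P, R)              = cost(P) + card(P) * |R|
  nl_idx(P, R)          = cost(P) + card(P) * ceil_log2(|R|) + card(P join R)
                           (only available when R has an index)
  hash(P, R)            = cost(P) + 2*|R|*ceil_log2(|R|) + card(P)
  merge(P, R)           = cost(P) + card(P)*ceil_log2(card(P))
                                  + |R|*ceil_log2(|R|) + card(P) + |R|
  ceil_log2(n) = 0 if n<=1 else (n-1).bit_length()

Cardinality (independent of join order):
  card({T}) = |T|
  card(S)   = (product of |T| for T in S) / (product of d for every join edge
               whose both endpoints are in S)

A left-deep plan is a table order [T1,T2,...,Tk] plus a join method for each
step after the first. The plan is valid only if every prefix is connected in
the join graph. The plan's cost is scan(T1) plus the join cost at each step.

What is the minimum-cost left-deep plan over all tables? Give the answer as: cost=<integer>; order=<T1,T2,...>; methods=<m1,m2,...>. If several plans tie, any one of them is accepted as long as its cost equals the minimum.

Selinger DP (subsets sized 1..n):
  {A}: scan cost=100, card=100
  {D}: scan cost=60, card=60
  {C}: scan cost=50, card=50
  {B}: scan cost=40, card=40
  {AD}: card=120; try (D,nl_idx)→820, (D,hash)→920, (A,merge)→1280, (D,merge)→1320, (A,hash)→1520, (A,nl)→6060 …(+1); best=820 via (D,nl_idx)
  {CD}: card=1500; try (C,hash)→720, (D,hash)→820, (D,merge)→820, (C,merge)→830, (D,nl_idx)→1850, (C,nl_idx)→1920 …(+2); best=720 via (C,hash)
  {BC}: card=200; try (C,nl_idx)→480, (B,hash)→580, (C,merge)→670, (C,hash)→680, (B,merge)→680, (C,nl)→2040 …(+1); best=480 via (C,nl_idx)
  {ACD}: card=3000; try (C,hash)→1540, (C,merge)→2130, (A,hash)→3620, (C,nl_idx)→4540, (C,nl)→6820, (A,merge)→19520 …(+1); best=1540 via (C,hash)
  {BCD}: card=6000; try (D,hash)→1400, (D,merge)→2700, (B,hash)→2700, (D,nl_idx)→7680, (D,nl)→12480, (B,merge)→19000 …(+1); best=1400 via (D,hash)
  {ABCD}: card=12000; try (B,hash)→5020, (A,hash)→8800, (B,merge)→40820, (A,merge)→86200, (B,nl)→121540, (A,nl)→601400; best=5020 via (B,hash)

cost=5020; order=A,D,C,B; methods=nl_idx,hash,hash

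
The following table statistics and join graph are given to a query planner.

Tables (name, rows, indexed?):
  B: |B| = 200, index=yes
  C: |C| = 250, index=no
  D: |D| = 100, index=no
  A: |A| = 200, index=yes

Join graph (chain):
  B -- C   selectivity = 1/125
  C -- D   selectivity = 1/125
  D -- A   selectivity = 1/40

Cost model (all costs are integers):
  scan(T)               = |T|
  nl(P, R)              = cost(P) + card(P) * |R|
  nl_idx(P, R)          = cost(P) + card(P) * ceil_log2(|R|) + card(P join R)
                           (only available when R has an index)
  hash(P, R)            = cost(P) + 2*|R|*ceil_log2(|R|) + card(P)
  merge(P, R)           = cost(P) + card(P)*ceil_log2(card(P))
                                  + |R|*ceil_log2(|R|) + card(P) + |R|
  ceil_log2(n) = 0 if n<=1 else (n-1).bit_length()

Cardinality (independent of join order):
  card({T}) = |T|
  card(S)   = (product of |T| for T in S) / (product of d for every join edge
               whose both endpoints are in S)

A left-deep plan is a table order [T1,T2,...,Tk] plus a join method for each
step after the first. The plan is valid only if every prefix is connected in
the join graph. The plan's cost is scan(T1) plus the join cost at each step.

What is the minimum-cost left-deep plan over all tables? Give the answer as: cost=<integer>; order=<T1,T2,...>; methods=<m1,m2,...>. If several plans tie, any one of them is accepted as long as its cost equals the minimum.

Selinger DP (subsets sized 1..n):
  {B}: scan cost=200, card=200
  {C}: scan cost=250, card=250
  {D}: scan cost=100, card=100
  {A}: scan cost=200, card=200
  {BC}: card=400; try (B,nl_idx)→2650, (B,hash)→3700, (C,merge)→4250, (B,merge)→4300, (C,hash)→4400, (C,nl)→50200 …(+1); best=2650 via (B,nl_idx)
  {CD}: card=200; try (D,hash)→1900, (C,merge)→3150, (D,merge)→3300, (C,hash)→4200, (C,nl)→25100, (D,nl)→25250; best=1900 via (D,hash)
  {AD}: card=500; try (A,nl_idx)→1400, (D,hash)→1800, (A,merge)→2700, (D,merge)→2800, (A,hash)→3400, (A,nl)→20100 …(+1); best=1400 via (A,nl_idx)
  {BCD}: card=320; try (B,nl_idx)→3820, (D,hash)→4450, (B,hash)→5300, (B,merge)→5500, (D,merge)→7450, (B,nl)→41900 …(+1); best=3820 via (B,nl_idx)
  {ACD}: card=1000; try (A,nl_idx)→4500, (A,hash)→5300, (A,merge)→5500, (C,hash)→5900, (C,merge)→8650, (A,nl)→41900 …(+1); best=4500 via (A,nl_idx)
  {ABCD}: card=1600; try (A,hash)→7340, (A,nl_idx)→7980, (B,hash)→8700, (A,merge)→8820, (B,nl_idx)→14100, (B,merge)→17300 …(+2); best=7340 via (A,hash)

cost=7340; order=C,D,B,A; methods=hash,nl_idx,hash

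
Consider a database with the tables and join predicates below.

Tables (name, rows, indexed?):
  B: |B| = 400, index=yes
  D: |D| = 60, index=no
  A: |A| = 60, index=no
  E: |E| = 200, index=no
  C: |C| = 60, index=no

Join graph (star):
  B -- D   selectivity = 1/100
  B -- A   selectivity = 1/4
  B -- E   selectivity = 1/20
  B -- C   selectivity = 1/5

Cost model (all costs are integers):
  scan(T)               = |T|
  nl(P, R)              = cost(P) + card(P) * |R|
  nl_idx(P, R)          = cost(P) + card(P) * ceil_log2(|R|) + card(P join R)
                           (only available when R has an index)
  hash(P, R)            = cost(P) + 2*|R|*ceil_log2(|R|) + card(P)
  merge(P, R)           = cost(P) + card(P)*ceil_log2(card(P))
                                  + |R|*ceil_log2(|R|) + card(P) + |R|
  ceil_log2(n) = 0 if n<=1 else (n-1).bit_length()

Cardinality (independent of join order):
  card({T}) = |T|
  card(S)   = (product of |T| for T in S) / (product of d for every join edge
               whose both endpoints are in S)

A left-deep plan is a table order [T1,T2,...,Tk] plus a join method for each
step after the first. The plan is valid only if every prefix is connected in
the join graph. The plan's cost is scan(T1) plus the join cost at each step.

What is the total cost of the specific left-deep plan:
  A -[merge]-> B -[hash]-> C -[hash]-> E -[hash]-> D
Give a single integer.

step 1: scan A: cost=60, card=60
step 2: join B via merge
    card(P join B) = 60*400/(4) = 6000
    cost = 60 + 60*6 + 400*9 + 60 + 400 = 4480
step 3: join C via hash
    card(P join C) = 6000*60/(5) = 72000
    cost = 4480 + 2*60*6 + 6000 = 11200
step 4: join E via hash
    card(P join E) = 72000*200/(20) = 720000
    cost = 11200 + 2*200*8 + 72000 = 86400
step 5: join D via hash
    card(P join D) = 720000*60/(100) = 432000
    cost = 86400 + 2*60*6 + 720000 = 807120

807120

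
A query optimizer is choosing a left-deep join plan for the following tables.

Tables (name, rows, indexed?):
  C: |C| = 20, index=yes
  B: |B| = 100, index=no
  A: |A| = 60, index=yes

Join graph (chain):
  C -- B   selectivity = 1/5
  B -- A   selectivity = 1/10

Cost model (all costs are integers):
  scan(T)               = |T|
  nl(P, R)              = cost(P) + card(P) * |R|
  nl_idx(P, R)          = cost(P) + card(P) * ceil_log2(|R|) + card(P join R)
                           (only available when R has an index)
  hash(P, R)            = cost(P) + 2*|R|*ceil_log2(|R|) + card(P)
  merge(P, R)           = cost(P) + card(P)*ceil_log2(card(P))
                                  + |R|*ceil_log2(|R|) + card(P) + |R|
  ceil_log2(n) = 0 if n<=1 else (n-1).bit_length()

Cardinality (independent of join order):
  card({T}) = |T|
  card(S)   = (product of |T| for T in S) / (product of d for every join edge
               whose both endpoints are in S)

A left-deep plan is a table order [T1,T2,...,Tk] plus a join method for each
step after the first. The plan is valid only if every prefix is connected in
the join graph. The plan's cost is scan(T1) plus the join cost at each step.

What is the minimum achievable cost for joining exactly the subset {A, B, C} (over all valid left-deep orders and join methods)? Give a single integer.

Selinger DP over subsets of {A,B,C}:
  {C}: scan cost=20, card=20
  {B}: scan cost=100, card=100
  {A}: scan cost=60, card=60
  {BC}: card=400; try (C,hash)→400, (B,merge)→940, (C,nl_idx)→1000, (C,merge)→1020, (B,hash)→1440, (B,nl)→2020 …(+1); best=400 via (C,hash)
  {AB}: card=600; try (A,hash)→920, (B,merge)→1280, (A,nl_idx)→1300, (A,merge)→1320, (B,hash)→1520, (B,nl)→6060 …(+1); best=920 via (A,hash)
  {ABC}: card=2400; try (A,hash)→1520, (C,hash)→1720, (A,merge)→4820, (A,nl_idx)→5200, (C,nl_idx)→6320, (C,merge)→7640 …(+2); best=1520 via (A,hash)

1520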